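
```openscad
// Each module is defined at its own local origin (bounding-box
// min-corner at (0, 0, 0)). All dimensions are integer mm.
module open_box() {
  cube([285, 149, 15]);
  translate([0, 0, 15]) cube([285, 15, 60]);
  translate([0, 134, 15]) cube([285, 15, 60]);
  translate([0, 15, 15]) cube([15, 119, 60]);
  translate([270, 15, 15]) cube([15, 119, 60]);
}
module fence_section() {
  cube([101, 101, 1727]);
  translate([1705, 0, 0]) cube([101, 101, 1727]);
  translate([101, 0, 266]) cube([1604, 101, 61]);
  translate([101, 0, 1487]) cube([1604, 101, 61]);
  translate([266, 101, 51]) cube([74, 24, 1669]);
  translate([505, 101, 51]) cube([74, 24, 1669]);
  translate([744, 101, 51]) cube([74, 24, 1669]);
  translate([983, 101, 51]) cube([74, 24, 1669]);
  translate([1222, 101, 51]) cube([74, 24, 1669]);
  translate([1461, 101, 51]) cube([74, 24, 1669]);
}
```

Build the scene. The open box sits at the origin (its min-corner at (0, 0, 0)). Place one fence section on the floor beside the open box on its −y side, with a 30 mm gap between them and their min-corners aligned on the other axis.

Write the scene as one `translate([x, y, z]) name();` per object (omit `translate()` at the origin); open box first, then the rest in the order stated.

open_box();
translate([0, -155, 0]) fence_section();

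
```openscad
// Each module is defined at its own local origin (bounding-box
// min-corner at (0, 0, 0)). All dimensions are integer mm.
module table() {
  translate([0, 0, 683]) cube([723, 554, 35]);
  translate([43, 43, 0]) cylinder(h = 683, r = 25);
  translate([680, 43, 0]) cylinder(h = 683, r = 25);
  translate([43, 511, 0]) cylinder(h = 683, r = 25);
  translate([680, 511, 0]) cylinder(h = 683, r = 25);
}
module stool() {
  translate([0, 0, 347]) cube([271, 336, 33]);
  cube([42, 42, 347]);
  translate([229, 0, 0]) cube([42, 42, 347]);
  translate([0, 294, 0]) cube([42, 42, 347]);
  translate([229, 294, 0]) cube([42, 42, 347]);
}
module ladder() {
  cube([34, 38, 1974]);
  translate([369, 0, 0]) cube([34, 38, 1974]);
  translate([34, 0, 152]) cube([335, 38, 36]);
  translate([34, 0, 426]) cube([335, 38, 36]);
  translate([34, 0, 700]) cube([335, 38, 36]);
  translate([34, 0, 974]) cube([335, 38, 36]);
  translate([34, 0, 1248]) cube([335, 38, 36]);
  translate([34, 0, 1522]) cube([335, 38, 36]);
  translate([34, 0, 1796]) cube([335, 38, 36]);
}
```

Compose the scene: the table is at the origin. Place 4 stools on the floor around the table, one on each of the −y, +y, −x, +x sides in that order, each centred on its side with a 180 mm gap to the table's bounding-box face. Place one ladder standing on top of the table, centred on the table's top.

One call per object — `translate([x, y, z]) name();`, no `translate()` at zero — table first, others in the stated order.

table();
translate([226, -516, 0]) stool();
translate([226, 734, 0]) stool();
translate([-451, 109, 0]) stool();
translate([903, 109, 0]) stool();
translate([160, 258, 718]) ladder();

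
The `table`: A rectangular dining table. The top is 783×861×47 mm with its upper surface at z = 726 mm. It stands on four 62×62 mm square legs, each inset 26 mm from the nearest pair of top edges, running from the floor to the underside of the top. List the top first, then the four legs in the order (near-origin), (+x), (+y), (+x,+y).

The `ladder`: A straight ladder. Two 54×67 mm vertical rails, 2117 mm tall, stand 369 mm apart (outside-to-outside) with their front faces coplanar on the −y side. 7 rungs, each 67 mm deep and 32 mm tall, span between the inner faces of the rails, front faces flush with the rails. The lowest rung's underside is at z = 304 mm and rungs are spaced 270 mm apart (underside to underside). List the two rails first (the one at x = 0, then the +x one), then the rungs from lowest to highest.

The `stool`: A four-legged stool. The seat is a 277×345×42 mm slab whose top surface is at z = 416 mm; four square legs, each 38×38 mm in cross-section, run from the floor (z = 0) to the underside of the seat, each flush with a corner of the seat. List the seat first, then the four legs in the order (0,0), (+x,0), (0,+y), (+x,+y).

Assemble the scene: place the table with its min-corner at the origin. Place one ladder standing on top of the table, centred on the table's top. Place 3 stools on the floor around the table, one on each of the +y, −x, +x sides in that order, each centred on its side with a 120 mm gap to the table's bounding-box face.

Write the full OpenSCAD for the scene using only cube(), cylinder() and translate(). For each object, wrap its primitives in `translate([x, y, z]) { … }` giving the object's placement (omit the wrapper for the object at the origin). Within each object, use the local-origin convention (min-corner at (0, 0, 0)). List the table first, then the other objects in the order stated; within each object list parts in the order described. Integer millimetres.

translate([0, 0, 679]) cube([783, 861, 47]);
translate([26, 26, 0]) cube([62, 62, 679]);
translate([695, 26, 0]) cube([62, 62, 679]);
translate([26, 773, 0]) cube([62, 62, 679]);
translate([695, 773, 0]) cube([62, 62, 679]);
translate([207, 397, 726]) {
  cube([54, 67, 2117]);
  translate([315, 0, 0]) cube([54, 67, 2117]);
  translate([54, 0, 304]) cube([261, 67, 32]);
  translate([54, 0, 574]) cube([261, 67, 32]);
  translate([54, 0, 844]) cube([261, 67, 32]);
  translate([54, 0, 1114]) cube([261, 67, 32]);
  translate([54, 0, 1384]) cube([261, 67, 32]);
  translate([54, 0, 1654]) cube([261, 67, 32]);
  translate([54, 0, 1924]) cube([261, 67, 32]);
}
translate([253, 981, 0]) {
  translate([0, 0, 374]) cube([277, 345, 42]);
  cube([38, 38, 374]);
  translate([239, 0, 0]) cube([38, 38, 374]);
  translate([0, 307, 0]) cube([38, 38, 374]);
  translate([239, 307, 0]) cube([38, 38, 374]);
}
translate([-397, 258, 0]) {
  translate([0, 0, 374]) cube([277, 345, 42]);
  cube([38, 38, 374]);
  translate([239, 0, 0]) cube([38, 38, 374]);
  translate([0, 307, 0]) cube([38, 38, 374]);
  translate([239, 307, 0]) cube([38, 38, 374]);
}
translate([903, 258, 0]) {
  translate([0, 0, 374]) cube([277, 345, 42]);
  cube([38, 38, 374]);
  translate([239, 0, 0]) cube([38, 38, 374]);
  translate([0, 307, 0]) cube([38, 38, 374]);
  translate([239, 307, 0]) cube([38, 38, 374]);
}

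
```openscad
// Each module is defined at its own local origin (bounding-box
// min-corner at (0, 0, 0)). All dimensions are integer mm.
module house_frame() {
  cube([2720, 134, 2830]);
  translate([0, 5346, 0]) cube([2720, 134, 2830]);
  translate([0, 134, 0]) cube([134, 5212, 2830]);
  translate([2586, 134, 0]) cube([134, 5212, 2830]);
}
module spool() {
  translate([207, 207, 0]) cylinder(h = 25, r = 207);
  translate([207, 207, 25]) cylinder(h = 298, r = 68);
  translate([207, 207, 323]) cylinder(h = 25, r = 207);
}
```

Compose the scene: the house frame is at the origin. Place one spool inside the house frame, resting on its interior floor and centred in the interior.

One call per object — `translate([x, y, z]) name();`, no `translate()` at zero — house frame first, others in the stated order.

house_frame();
translate([1153, 2533, 0]) spool();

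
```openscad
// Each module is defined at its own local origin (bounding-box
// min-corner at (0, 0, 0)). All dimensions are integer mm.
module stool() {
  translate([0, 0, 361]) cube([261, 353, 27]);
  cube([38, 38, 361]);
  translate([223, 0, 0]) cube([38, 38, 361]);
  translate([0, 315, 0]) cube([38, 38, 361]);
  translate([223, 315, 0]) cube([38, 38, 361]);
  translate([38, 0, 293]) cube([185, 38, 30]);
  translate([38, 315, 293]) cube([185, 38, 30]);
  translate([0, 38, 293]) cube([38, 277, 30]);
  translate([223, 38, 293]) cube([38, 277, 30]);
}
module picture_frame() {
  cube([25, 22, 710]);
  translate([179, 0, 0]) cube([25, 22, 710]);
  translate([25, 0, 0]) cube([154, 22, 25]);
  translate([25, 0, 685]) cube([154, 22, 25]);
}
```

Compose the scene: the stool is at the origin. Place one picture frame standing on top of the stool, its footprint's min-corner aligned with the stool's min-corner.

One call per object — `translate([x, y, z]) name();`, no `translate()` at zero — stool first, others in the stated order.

stool();
translate([0, 0, 388]) picture_frame();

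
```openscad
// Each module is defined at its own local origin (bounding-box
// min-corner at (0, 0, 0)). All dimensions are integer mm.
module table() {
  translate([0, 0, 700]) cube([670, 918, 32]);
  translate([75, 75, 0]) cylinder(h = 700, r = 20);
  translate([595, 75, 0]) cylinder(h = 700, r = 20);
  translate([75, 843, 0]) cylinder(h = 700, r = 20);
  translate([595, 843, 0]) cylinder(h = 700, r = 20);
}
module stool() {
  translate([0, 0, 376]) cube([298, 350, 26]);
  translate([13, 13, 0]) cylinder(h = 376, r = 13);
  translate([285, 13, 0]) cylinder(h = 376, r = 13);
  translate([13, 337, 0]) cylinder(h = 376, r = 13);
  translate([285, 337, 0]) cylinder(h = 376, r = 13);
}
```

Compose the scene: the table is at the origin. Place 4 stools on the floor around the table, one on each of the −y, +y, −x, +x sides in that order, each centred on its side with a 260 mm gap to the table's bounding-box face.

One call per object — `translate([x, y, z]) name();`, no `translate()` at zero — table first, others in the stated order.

table();
translate([186, -610, 0]) stool();
translate([186, 1178, 0]) stool();
translate([-558, 284, 0]) stool();
translate([930, 284, 0]) stool();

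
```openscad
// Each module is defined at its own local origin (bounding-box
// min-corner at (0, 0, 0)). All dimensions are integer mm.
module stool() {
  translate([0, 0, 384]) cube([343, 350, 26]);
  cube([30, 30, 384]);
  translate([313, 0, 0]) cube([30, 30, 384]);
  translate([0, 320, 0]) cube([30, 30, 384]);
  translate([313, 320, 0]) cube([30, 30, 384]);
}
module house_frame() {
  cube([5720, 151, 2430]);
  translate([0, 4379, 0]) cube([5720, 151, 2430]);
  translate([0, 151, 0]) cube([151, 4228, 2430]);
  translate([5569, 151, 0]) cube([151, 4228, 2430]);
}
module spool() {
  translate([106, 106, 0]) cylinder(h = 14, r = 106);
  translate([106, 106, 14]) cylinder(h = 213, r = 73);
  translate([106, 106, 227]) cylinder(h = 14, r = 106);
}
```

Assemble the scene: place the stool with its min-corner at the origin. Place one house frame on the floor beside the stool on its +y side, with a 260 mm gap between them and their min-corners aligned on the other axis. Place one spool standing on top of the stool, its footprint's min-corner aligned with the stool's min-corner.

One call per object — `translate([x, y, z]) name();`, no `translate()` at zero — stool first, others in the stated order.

stool();
translate([0, 610, 0]) house_frame();
translate([0, 0, 410]) spool();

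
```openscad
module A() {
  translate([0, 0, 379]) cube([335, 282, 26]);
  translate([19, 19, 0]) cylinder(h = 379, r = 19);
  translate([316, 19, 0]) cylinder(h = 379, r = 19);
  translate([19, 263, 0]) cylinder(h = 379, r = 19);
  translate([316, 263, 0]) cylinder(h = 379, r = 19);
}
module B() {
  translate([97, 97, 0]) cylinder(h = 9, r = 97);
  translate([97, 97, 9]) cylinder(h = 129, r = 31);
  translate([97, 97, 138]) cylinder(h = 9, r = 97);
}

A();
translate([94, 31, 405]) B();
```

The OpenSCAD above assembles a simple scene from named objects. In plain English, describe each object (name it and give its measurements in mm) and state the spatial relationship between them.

A is a simple wooden stool: a rectangular seat 335 mm (x) by 282 mm (y), 26 mm thick, top face at z = 405 mm, on four round legs, each 38 mm in diameter. The legs rest on z = 0, each leg's axis is inset half a diameter from the nearest pair of seat edges (so the leg's bounding box is flush with the corner).

B is a spool: two coaxial disc flanges of radius 97 mm and thickness 9 mm, joined by a core cylinder of radius 31 mm and height 129 mm. The lower flange rests on z = 0 and the three cylinders share a vertical axis.

The spool is on top of the stool.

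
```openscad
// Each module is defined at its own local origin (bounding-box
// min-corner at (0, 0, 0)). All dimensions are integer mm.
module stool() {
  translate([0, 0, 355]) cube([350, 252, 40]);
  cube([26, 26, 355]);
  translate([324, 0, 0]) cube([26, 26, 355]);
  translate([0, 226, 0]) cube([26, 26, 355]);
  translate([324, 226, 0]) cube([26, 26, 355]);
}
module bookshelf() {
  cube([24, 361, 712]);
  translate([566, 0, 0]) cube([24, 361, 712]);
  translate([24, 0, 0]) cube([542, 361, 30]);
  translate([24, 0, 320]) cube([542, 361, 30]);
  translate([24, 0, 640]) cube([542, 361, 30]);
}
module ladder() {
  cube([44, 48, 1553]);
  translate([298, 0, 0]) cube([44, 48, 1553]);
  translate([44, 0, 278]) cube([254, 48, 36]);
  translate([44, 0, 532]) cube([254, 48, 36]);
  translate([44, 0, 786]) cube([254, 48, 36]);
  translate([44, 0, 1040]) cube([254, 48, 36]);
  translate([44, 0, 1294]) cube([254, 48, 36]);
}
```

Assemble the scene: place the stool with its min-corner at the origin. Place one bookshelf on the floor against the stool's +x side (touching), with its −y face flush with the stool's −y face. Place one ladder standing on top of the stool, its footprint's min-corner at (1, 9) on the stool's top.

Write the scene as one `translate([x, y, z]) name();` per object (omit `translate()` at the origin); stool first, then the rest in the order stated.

stool();
translate([350, 0, 0]) bookshelf();
translate([1, 9, 395]) ladder();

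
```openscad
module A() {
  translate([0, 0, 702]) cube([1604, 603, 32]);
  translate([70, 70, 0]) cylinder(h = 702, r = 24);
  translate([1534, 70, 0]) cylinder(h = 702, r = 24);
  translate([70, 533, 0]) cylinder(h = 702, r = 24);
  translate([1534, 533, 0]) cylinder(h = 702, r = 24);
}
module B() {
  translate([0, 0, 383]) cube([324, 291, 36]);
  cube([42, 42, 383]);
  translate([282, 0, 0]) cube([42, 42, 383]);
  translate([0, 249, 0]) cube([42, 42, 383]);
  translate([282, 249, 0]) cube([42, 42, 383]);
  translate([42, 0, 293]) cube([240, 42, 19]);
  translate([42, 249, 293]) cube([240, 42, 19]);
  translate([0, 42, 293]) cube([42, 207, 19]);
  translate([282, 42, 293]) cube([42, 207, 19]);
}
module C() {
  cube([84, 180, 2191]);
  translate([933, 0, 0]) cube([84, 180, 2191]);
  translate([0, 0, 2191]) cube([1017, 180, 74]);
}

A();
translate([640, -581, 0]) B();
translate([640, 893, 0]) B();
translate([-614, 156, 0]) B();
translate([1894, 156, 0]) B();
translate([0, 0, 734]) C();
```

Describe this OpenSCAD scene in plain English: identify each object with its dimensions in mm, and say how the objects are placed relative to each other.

A is a table with a 1604×603 mm rectangular top, 32 mm thick, top surface at z = 734 mm, supported by four round legs of 48 mm diameter, each leg's bounding box inset 46 mm from the nearest pair of top edges, running from the floor.

B is a four-legged stool. The seat is 324×291 mm, 36 mm thick, top at z = 419 mm. It stands on four square legs, each 42×42 mm in cross-section, from z = 0 to the seat underside, each flush with a corner of the seat. Four stretchers, 42 mm wide and 19 mm tall, connect adjacent legs with their undersides at z = 293 mm, each running between the inner faces of the legs it joins and aligned with the legs' outer faces on the other axis.

C is a rectangular door frame: two vertical jambs of 84×180 mm section, 2191 mm tall, with a clear opening 849 mm wide between their inner faces. A header 74 mm tall and 180 mm deep lies on top of the jambs and spans the full outside width.

Four stools sit around the table at the −y, +y, −x, +x sides. The door frame is on top of the table.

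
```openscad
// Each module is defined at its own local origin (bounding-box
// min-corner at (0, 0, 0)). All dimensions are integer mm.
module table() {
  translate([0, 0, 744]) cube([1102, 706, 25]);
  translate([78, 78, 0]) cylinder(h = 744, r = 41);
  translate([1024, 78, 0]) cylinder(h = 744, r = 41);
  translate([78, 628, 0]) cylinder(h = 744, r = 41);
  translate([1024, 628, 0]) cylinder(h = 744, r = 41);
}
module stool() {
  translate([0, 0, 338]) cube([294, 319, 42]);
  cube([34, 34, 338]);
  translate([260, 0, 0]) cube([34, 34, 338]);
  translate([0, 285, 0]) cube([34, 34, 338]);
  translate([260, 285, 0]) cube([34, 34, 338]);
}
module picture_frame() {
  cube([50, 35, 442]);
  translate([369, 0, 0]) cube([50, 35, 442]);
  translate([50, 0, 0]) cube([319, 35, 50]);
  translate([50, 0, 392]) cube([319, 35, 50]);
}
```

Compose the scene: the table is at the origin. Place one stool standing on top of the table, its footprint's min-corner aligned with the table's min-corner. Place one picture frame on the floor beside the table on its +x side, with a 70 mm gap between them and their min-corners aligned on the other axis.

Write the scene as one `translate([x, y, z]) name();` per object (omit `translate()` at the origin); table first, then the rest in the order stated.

table();
translate([0, 0, 769]) stool();
translate([1172, 0, 0]) picture_frame();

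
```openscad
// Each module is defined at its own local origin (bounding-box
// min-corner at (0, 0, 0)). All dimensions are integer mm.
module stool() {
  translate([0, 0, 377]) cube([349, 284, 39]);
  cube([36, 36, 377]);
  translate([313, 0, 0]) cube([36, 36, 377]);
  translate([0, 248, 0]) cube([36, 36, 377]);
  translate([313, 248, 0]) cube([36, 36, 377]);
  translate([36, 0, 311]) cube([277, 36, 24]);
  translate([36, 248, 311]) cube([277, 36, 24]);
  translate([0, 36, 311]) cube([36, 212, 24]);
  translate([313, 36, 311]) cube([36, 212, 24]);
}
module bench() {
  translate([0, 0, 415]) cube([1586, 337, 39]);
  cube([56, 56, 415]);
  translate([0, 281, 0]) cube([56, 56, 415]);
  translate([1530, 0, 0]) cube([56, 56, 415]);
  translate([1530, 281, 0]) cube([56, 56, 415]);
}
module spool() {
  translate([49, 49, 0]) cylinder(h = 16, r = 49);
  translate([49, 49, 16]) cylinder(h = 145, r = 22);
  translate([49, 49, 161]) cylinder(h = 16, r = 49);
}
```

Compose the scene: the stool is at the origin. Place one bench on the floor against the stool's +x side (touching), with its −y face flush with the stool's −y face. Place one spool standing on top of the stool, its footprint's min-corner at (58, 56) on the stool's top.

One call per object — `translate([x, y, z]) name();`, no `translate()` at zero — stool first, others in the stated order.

stool();
translate([349, 0, 0]) bench();
translate([58, 56, 416]) spool();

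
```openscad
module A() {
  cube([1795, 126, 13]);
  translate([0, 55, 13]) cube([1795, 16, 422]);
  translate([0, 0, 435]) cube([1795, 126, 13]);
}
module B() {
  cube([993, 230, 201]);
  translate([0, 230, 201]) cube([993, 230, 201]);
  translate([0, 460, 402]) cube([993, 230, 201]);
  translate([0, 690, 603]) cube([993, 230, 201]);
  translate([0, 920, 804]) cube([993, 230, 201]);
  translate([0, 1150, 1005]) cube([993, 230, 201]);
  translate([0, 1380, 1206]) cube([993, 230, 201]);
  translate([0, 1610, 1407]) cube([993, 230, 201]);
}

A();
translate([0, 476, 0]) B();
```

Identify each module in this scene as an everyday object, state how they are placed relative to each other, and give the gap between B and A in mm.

The staircase's nearest face is 350 mm from the I-beam's +y face.

A is an I-beam. B is a staircase. The staircase is on the floor beside the I-beam on its +y side. The gap between the staircase and the I-beam is 350 mm.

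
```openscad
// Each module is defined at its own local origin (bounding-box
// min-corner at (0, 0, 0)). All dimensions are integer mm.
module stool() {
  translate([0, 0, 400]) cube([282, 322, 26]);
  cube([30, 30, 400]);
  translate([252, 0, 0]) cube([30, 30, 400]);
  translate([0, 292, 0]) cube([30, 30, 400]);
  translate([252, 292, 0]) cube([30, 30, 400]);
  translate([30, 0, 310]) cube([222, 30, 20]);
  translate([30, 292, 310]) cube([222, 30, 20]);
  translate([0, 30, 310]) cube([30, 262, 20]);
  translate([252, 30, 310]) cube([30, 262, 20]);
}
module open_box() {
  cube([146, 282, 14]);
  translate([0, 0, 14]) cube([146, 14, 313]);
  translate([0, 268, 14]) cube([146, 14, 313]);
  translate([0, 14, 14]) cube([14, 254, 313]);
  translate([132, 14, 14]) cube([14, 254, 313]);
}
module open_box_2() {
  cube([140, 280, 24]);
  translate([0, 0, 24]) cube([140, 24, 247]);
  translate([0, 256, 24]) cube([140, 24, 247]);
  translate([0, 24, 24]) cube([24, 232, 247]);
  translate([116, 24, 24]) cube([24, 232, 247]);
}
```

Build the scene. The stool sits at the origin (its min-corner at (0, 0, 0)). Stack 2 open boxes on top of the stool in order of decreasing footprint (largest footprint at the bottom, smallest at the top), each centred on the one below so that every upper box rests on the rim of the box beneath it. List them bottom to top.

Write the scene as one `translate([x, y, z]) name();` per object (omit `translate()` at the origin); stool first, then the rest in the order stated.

stool();
translate([68, 20, 426]) open_box();
translate([71, 21, 753]) open_box_2();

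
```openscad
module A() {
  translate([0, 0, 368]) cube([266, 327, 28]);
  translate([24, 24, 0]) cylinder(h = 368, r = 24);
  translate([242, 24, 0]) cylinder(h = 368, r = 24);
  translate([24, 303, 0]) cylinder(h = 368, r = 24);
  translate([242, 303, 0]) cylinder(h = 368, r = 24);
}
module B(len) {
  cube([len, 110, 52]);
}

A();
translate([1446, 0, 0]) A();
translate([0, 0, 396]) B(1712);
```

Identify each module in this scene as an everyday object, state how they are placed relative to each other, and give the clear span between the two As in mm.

A is a stool. B is a beam. A beam spans the tops of two stools. The clear span between the two stools is 1180 mm.

Second stool starts at x = 1446; first ends at x = 266; clear span = 1446 − 266 = 1180 mm.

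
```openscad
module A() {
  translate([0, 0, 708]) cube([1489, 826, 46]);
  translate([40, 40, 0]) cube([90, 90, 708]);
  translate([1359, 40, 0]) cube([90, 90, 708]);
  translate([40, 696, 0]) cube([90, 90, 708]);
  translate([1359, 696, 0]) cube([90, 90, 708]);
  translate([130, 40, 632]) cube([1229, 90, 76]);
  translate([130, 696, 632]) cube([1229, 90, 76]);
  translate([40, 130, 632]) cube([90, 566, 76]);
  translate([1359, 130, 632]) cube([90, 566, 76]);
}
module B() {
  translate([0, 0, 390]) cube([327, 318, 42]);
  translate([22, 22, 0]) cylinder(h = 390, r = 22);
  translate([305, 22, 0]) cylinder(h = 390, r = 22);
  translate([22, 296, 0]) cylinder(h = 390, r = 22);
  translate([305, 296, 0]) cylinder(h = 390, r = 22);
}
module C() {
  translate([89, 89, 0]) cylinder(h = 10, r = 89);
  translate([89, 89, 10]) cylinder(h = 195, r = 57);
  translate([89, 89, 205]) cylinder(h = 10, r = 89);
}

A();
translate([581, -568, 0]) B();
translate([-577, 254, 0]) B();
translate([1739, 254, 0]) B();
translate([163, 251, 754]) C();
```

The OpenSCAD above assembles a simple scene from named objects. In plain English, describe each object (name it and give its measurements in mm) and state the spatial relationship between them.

A is a table: top 1489 mm (x) × 826 mm (y), 46 mm thick, upper face at z = 754 mm, on four 90×90 mm square legs, each inset 40 mm from the nearest pair of top edges, running from z = 0 to the bottom of the top. Four apron rails, 90 mm thick and 76 mm tall, run between adjacent legs with their top edges flush with the underside of the top and their outer faces flush with the legs' outer faces.

B is a simple wooden stool: a rectangular seat 327 mm (x) by 318 mm (y), 42 mm thick, top face at z = 432 mm, on four round legs, each 44 mm in diameter. The legs rest on z = 0, each leg's axis is inset half a diameter from the nearest pair of seat edges (so the leg's bounding box is flush with the corner).

C is a spool: two coaxial disc flanges of radius 89 mm and thickness 10 mm, joined by a core cylinder of radius 57 mm and height 195 mm. The lower flange rests on z = 0 and the three cylinders share a vertical axis.

Three stools sit around the table at the −y, −x, +x sides. The spool is on top of the table.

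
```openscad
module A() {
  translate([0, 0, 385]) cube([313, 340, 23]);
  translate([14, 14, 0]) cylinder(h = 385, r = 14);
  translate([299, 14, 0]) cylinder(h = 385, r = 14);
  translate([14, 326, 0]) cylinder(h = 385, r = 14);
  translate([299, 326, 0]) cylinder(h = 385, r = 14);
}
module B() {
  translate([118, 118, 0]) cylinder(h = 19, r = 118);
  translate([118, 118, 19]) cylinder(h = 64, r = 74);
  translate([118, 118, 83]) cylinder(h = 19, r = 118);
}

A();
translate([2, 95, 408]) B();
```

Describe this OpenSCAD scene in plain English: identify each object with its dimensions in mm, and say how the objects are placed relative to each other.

A is a four-legged stool. The seat is 313×340 mm, 23 mm thick, top at z = 408 mm. It stands on four round legs, each 28 mm in diameter, from z = 0 to the seat underside, each leg's axis is inset half a diameter from the nearest pair of seat edges (so the leg's bounding box is flush with the corner).

B is a spool: two coaxial disc flanges of radius 118 mm and thickness 19 mm, joined by a core cylinder of radius 74 mm and height 64 mm. The lower flange rests on z = 0 and the three cylinders share a vertical axis.

The spool is on top of the stool.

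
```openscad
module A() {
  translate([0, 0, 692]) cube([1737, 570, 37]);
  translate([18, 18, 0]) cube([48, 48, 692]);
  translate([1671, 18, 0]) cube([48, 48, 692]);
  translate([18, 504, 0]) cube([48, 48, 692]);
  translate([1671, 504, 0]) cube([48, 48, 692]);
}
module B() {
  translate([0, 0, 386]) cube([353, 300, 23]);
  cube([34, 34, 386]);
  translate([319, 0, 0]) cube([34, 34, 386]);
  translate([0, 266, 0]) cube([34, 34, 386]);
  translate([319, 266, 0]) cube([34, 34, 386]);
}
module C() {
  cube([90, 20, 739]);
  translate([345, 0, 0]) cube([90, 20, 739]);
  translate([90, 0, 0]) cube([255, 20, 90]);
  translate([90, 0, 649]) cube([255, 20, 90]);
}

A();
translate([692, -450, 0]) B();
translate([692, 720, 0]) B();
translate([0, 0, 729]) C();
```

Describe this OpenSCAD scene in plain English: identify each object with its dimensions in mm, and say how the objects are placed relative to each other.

A is a table with a 1737×570 mm rectangular top, 37 mm thick, top surface at z = 729 mm, supported by four 48×48 mm square legs, each inset 18 mm from the nearest pair of top edges, running from the floor.

B is a four-legged stool. The seat is 353×300 mm, 23 mm thick, top at z = 409 mm. It stands on four square legs, each 34×34 mm in cross-section, from z = 0 to the seat underside, each flush with a corner of the seat.

C is a picture frame with a 255×559 mm rectangular opening (x by z) and a uniform 90 mm border on every side. Frame depth is 20 mm along y. It is built from two vertical stiles running the full outside height and two horizontal rails spanning the gap between the stiles.

Two stools sit around the table at the −y, +y sides. The picture frame is on top of the table.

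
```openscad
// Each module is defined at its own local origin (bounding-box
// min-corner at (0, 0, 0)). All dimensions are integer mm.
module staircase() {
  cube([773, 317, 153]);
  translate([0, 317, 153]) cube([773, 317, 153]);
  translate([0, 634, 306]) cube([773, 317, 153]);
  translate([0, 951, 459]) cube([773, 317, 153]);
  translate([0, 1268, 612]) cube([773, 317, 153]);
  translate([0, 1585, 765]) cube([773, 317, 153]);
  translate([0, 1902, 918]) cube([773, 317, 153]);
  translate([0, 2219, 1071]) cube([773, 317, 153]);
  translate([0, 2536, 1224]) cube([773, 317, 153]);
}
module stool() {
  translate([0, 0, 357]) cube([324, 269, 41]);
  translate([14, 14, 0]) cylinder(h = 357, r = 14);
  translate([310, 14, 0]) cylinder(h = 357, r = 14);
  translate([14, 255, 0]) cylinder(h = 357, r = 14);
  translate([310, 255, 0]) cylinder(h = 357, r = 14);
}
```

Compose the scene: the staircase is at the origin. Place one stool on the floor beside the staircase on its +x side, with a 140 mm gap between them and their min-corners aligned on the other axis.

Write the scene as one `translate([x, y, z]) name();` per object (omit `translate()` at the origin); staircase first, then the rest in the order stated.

staircase();
translate([913, 0, 0]) stool();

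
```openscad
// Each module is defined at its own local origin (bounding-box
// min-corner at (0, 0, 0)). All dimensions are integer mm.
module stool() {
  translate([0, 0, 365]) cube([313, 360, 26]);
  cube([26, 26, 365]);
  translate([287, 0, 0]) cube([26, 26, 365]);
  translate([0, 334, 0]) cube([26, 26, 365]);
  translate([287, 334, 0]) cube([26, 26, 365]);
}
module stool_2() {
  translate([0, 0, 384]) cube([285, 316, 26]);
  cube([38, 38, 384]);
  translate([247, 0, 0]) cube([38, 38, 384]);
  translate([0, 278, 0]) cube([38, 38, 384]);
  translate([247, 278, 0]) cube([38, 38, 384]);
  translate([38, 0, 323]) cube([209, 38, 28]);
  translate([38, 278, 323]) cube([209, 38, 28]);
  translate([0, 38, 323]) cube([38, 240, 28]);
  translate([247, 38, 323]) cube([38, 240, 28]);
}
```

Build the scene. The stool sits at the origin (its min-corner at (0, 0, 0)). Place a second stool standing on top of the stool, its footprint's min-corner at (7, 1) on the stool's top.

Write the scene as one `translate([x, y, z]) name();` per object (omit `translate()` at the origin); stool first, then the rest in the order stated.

stool();
translate([7, 1, 391]) stool_2();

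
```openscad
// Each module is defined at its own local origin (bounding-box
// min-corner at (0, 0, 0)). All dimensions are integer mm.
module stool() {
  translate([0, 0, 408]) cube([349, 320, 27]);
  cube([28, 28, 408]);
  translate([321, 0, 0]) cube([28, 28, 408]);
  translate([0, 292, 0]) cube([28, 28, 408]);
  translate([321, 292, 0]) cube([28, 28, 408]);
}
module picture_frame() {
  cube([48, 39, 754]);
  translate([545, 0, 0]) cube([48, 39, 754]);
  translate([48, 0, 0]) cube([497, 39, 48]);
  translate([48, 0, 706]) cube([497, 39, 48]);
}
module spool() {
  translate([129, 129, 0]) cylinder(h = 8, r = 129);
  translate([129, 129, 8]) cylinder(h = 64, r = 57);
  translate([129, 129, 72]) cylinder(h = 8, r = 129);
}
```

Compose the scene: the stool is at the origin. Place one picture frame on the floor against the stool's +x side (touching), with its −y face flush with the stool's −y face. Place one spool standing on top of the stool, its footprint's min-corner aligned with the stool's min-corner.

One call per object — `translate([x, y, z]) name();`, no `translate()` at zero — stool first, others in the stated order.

stool();
translate([349, 0, 0]) picture_frame();
translate([0, 0, 435]) spool();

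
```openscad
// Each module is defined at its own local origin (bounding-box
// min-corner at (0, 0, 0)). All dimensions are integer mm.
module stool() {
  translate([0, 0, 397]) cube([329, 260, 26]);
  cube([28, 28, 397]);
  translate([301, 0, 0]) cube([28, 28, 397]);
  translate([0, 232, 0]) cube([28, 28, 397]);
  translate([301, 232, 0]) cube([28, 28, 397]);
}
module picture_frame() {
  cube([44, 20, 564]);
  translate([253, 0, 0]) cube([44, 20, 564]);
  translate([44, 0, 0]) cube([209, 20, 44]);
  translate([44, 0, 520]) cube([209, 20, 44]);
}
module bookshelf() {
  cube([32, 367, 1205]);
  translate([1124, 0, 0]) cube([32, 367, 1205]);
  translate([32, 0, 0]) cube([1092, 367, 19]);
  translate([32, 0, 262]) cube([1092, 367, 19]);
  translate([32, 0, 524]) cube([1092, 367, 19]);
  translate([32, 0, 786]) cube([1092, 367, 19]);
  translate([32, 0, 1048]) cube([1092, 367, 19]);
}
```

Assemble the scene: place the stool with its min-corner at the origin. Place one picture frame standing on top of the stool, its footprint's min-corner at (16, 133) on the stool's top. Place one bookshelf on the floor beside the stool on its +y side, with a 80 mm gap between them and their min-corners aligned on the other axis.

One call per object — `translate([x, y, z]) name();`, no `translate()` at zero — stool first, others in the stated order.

stool();
translate([16, 133, 423]) picture_frame();
translate([0, 340, 0]) bookshelf();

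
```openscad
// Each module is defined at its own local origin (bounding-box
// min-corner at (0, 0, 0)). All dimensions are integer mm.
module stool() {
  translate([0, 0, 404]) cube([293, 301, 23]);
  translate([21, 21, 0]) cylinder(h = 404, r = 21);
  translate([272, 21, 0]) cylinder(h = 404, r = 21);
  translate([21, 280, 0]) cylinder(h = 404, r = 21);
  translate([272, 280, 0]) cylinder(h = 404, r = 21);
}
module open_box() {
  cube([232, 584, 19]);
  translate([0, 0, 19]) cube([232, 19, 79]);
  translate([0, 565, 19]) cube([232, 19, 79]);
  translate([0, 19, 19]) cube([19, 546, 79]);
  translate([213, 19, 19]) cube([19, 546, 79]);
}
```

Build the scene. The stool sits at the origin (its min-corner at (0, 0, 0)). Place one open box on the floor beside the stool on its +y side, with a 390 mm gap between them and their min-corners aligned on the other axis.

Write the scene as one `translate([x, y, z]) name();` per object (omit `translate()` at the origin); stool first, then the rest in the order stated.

stool();
translate([0, 691, 0]) open_box();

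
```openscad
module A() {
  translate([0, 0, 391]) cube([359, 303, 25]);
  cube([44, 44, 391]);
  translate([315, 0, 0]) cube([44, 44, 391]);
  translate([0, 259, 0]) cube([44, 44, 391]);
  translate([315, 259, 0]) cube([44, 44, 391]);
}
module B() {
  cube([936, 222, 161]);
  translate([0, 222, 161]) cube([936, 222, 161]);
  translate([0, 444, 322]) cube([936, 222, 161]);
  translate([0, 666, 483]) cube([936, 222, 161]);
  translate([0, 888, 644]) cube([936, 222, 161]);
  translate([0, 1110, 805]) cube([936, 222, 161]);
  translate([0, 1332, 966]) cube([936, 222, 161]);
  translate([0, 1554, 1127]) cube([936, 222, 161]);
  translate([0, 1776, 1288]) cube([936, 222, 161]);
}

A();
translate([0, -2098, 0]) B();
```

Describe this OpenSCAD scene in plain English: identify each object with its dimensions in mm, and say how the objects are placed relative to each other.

A is a four-legged stool. The seat is a 359×303×25 mm slab whose top surface is at z = 416 mm; four square legs, each 44×44 mm in cross-section, run from the floor (z = 0) to the underside of the seat, each flush with a corner of the seat.

B is a run of 9 identical solid stair steps. Each tread is 936×222 mm and each step block is 161 mm high. Step 1 rests on the floor; step k is offset from step 1 by (k−1)×222 mm in y and (k−1)×161 mm in z.

The staircase is on the floor beside the stool on its −y side.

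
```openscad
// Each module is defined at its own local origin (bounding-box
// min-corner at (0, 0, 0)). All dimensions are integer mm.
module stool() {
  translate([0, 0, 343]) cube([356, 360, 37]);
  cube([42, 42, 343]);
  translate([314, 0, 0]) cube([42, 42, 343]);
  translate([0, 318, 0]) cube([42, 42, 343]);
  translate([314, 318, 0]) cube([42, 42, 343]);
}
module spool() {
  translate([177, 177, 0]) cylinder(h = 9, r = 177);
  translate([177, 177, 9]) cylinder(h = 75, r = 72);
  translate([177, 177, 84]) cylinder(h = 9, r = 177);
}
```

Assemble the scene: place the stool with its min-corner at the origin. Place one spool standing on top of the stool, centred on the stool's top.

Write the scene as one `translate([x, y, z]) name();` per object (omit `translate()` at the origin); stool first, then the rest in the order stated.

stool();
translate([1, 3, 380]) spool();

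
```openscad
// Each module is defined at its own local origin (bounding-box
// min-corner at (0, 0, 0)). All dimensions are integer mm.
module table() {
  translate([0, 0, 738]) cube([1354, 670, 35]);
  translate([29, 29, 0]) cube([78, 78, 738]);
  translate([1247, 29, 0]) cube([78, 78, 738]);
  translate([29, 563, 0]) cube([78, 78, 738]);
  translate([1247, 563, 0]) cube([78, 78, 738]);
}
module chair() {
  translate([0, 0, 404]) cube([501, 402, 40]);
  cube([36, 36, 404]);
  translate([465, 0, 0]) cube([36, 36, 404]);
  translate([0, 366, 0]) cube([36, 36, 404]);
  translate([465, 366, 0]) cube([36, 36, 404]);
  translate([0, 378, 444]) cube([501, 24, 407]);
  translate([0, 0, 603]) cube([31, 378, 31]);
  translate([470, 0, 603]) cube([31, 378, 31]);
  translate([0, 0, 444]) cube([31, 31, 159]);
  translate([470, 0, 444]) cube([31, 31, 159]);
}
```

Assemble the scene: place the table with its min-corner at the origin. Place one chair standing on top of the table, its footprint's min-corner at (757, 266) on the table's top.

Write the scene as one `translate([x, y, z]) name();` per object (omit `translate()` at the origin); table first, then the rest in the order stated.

table();
translate([757, 266, 773]) chair();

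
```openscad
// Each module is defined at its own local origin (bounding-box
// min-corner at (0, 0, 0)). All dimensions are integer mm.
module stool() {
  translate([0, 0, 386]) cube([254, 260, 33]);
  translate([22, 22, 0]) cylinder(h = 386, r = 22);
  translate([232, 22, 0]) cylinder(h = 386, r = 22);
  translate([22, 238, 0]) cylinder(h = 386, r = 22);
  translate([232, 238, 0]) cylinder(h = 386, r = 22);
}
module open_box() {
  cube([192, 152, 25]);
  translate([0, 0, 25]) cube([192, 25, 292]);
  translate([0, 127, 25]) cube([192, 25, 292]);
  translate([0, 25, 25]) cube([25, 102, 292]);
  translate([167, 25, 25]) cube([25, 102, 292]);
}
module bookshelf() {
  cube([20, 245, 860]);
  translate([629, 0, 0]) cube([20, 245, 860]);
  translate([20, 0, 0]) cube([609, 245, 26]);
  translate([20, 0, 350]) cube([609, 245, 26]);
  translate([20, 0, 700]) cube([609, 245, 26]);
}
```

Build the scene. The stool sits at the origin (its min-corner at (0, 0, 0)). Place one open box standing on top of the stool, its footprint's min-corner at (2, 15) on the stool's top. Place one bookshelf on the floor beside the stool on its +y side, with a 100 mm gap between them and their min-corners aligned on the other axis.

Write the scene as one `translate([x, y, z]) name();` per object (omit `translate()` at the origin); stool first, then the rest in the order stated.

stool();
translate([2, 15, 419]) open_box();
translate([0, 360, 0]) bookshelf();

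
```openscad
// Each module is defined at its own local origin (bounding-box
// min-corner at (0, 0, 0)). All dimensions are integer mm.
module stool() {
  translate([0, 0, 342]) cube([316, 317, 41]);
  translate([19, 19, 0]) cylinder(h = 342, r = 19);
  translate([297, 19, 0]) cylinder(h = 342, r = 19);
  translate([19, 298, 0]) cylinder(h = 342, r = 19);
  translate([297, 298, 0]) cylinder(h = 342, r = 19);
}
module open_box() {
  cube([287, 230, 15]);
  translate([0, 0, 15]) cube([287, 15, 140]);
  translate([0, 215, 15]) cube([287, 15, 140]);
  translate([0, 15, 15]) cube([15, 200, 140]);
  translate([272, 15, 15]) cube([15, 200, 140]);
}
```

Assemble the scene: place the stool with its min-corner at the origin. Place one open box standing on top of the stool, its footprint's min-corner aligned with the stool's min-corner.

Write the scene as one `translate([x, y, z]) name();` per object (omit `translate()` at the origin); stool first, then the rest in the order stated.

stool();
translate([0, 0, 383]) open_box();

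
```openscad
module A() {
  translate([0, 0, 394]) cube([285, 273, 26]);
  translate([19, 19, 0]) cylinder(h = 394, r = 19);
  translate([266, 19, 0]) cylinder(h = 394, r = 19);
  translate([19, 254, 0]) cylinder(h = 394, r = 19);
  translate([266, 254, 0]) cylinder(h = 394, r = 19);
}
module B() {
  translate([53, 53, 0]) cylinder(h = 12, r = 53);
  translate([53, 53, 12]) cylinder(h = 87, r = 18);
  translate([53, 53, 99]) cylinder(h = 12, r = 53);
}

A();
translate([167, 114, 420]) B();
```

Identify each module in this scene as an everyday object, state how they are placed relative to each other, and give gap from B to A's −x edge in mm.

The spool's min-x is at 167; the stool's min-x is 0; gap = 167 mm.

A is a stool. B is a spool. The spool is on top of the stool. The gap from the spool to the stool's −x edge is 167 mm.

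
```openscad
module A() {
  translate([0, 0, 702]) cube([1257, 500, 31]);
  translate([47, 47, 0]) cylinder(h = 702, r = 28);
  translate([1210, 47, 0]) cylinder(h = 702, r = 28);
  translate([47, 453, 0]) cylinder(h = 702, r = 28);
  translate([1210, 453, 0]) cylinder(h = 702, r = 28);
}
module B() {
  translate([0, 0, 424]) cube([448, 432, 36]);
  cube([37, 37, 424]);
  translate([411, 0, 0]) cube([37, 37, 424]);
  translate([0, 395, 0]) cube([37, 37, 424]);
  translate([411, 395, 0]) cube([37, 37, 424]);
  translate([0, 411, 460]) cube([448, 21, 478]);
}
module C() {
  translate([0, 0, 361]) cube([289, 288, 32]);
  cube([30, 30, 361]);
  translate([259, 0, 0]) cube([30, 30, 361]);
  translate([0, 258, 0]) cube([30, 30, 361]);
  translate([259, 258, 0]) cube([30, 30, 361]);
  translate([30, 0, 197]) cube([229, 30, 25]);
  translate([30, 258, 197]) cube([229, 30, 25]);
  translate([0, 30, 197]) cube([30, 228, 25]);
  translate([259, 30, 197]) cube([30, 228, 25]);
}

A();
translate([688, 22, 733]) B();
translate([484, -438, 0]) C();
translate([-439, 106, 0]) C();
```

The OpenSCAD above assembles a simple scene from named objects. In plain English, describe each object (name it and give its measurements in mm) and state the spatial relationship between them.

A is a rectangular dining table. The top is 1257×500×31 mm with its upper surface at z = 733 mm. It stands on four round legs of 56 mm diameter, each leg's bounding box inset 19 mm from the nearest pair of top edges, running from the floor to the underside of the top.

B is a chair. The seat is a 448×432×36 mm slab with its top at z = 460 mm, on four 37×37 mm corner legs (flush with the seat edges, standing on z = 0). A flat backrest 21 mm thick, 478 mm tall, spans the full seat width and rises from the seat top along its +y edge, rear face flush with the rear of the seat.

C is a four-legged stool. The seat is 289×288 mm, 32 mm thick, top at z = 393 mm. It stands on four square legs, each 30×30 mm in cross-section, from z = 0 to the seat underside, each flush with a corner of the seat. Four stretchers, 30 mm wide and 25 mm tall, connect adjacent legs with their undersides at z = 197 mm, each running between the inner faces of the legs it joins and aligned with the legs' outer faces on the other axis.

The chair is on top of the table. Two stools sit around the table at the −y, −x sides.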